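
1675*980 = 1641500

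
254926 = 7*36418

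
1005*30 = 30150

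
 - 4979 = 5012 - 9991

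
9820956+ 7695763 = 17516719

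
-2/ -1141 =2/1141 = 0.00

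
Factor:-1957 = -19^1*103^1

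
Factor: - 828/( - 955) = 2^2*3^2*5^( - 1) * 23^1 * 191^( - 1 ) 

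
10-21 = - 11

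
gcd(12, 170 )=2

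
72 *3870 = 278640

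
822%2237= 822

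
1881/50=1881/50 = 37.62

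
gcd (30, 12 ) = 6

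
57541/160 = 57541/160 = 359.63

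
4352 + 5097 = 9449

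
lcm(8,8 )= 8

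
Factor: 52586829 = 3^2*5842981^1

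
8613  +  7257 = 15870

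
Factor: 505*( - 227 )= - 5^1*101^1*227^1 = - 114635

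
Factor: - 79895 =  - 5^1 * 19^1 * 29^2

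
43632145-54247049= - 10614904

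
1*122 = 122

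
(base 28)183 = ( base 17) 388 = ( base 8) 1763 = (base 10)1011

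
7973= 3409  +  4564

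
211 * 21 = 4431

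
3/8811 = 1/2937  =  0.00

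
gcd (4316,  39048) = 4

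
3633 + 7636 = 11269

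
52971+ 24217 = 77188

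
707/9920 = 707/9920 = 0.07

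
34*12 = 408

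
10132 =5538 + 4594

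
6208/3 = 2069 + 1/3 = 2069.33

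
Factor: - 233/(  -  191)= 191^( - 1 )*233^1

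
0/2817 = 0 = 0.00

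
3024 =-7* ( - 432 ) 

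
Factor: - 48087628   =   -2^2*17^1*647^1*1093^1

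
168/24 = 7  =  7.00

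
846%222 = 180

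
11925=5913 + 6012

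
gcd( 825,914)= 1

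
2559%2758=2559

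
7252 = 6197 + 1055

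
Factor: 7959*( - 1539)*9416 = - 2^3 *3^5*7^1 * 11^1*19^1*107^1*379^1 = - 115335651816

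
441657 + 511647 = 953304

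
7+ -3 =4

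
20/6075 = 4/1215  =  0.00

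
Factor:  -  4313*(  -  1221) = 3^1 *11^1*19^1*37^1*227^1=5266173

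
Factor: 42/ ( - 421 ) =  - 2^1*3^1 * 7^1*421^( - 1) 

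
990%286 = 132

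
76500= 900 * 85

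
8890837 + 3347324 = 12238161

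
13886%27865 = 13886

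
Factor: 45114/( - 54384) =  - 2^( - 3 )*11^( - 1) * 73^1 = -  73/88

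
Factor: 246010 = 2^1*5^1*73^1*337^1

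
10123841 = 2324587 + 7799254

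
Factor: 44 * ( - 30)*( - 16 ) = 21120 = 2^7*3^1*5^1*11^1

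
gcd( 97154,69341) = 1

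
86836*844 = 73289584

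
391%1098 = 391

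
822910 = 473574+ 349336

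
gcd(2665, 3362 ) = 41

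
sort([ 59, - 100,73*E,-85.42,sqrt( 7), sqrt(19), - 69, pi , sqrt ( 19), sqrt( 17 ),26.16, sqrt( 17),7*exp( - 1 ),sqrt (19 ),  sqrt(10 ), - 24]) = [-100, - 85.42 , - 69, - 24,  7*exp( - 1 ),sqrt(7 ), pi,sqrt(10), sqrt(17 ),sqrt (17),sqrt(19), sqrt ( 19), sqrt( 19),26.16 , 59, 73*E] 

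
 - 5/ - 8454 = 5/8454  =  0.00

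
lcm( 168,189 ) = 1512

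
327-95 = 232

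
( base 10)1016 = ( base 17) 38d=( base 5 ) 13031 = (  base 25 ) 1fg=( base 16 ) 3f8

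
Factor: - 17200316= - 2^2*7^1*614297^1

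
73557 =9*8173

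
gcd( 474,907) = 1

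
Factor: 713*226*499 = 80407862= 2^1*23^1*31^1 * 113^1* 499^1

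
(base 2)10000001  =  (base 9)153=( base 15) 89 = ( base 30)49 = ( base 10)129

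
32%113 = 32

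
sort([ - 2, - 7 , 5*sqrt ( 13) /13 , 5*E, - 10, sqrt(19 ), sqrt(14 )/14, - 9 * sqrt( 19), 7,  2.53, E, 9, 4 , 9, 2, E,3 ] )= [ - 9*sqrt (19), - 10, - 7, - 2,sqrt(14)/14, 5*sqrt(13 ) /13, 2, 2.53,E, E, 3,4, sqrt( 19 ), 7, 9,  9, 5*E]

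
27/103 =27/103 = 0.26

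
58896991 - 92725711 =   -  33828720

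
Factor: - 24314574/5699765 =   -  2^1*3^1*5^(  -  1)*883^( - 1 )*1291^( - 1)*4052429^1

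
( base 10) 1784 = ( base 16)6f8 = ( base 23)38d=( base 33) 1L2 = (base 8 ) 3370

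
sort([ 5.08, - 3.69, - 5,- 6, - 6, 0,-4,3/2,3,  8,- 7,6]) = [-7, - 6, - 6 , - 5,-4, - 3.69, 0,3/2,3,  5.08,6, 8]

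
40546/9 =4505  +  1/9 = 4505.11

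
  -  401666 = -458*877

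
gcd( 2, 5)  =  1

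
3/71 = 3/71 = 0.04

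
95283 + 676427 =771710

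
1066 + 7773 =8839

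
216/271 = 216/271 =0.80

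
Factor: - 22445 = -5^1*67^2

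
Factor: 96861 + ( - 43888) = 52973^1=52973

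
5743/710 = 8 + 63/710 = 8.09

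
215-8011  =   - 7796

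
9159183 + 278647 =9437830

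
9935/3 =9935/3 = 3311.67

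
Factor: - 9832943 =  - 29^1*339067^1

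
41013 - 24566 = 16447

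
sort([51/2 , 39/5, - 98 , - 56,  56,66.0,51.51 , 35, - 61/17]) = [ - 98,-56, - 61/17, 39/5,51/2,35,51.51, 56,66.0 ]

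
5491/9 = 5491/9 = 610.11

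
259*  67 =17353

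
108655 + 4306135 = 4414790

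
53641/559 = 95 + 536/559 = 95.96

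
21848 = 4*5462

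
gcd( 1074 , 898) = 2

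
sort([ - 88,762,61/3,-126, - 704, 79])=[ - 704,  -  126, - 88,61/3,79,762]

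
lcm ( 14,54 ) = 378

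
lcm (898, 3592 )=3592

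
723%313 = 97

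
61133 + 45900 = 107033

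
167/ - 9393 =  -  167/9393 = - 0.02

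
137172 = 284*483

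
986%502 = 484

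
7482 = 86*87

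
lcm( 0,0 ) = 0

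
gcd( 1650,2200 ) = 550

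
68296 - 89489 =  - 21193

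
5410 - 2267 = 3143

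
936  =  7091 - 6155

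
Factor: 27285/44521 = 3^1*5^1*17^1*107^1*211^( - 2 ) 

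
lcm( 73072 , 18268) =73072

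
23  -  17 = 6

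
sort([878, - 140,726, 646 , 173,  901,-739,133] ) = [ - 739 ,-140,133,173, 646, 726,878,  901] 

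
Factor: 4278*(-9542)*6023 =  - 2^2*3^1*13^1*19^1*23^1*31^1* 317^1*367^1= - 245862931548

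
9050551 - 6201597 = 2848954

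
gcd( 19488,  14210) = 406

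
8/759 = 8/759 = 0.01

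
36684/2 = 18342= 18342.00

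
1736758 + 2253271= 3990029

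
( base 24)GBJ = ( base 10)9499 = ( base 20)13EJ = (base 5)300444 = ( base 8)22433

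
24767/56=24767/56 = 442.27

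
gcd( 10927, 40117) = 7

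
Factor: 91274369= 91274369^1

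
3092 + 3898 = 6990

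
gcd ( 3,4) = 1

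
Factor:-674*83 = -55942 = - 2^1*83^1*337^1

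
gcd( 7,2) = 1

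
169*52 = 8788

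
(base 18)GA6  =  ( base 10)5370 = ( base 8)12372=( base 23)a3b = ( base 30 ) 5t0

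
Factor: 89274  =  2^1*3^1*14879^1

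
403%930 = 403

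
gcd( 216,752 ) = 8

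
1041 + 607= 1648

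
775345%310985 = 153375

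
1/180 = 1/180 = 0.01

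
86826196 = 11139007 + 75687189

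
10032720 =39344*255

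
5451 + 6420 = 11871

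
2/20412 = 1/10206=0.00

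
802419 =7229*111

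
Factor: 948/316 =3 = 3^1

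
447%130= 57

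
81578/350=233 + 2/25 = 233.08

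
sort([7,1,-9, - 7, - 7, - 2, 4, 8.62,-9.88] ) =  [ - 9.88, - 9,  -  7, - 7, - 2,1, 4,7,8.62]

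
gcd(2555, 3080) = 35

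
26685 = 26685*1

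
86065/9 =86065/9 = 9562.78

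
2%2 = 0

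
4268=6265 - 1997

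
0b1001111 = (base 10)79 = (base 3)2221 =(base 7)142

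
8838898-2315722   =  6523176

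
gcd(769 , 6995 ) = 1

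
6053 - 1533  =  4520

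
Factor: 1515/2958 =2^( - 1) *5^1*17^ ( - 1)*29^( - 1 )*101^1=505/986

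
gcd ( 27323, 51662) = 1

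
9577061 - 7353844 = 2223217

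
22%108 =22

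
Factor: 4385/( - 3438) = -2^(  -  1 )*3^( - 2) *5^1 *191^( - 1) *877^1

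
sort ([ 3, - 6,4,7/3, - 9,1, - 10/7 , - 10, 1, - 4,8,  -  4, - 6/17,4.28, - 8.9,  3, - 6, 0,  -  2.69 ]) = [ - 10,- 9, - 8.9, - 6, - 6, - 4,- 4, - 2.69, - 10/7, - 6/17,0, 1, 1,7/3,3,3,4, 4.28 , 8]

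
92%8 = 4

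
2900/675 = 4 + 8/27 = 4.30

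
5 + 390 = 395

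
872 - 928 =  - 56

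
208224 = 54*3856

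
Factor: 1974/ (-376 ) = - 21/4  =  - 2^( - 2)*3^1*7^1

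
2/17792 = 1/8896 =0.00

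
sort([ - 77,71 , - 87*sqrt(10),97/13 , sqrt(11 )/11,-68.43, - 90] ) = [ - 87*sqrt(10), - 90 ,  -  77, - 68.43,sqrt(11)/11, 97/13, 71]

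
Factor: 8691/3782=2^( - 1)*3^1*31^( - 1 ) * 61^( - 1)*2897^1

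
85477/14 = 6105  +  1/2 = 6105.50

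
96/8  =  12   =  12.00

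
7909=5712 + 2197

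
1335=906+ 429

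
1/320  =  1/320=0.00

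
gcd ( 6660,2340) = 180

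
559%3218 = 559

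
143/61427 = 143/61427 = 0.00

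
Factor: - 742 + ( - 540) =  -1282  =  - 2^1*641^1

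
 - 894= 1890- 2784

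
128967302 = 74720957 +54246345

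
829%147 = 94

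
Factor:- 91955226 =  - 2^1*3^1 * 11^1*1393261^1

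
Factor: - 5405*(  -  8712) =2^3*3^2*5^1*11^2 * 23^1*47^1 = 47088360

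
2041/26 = 78 + 1/2 = 78.50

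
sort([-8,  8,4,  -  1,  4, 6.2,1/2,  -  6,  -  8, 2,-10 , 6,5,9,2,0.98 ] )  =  [ - 10, - 8, - 8, - 6, - 1,1/2,0.98,2, 2,4,  4, 5, 6,6.2,8,  9]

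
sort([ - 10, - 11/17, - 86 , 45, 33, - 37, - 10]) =[ - 86, - 37, - 10,-10, - 11/17, 33, 45]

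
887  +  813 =1700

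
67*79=5293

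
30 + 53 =83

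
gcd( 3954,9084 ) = 6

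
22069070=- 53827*(- 410 ) 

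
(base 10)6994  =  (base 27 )9g1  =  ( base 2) 1101101010010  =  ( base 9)10531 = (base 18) 13AA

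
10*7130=71300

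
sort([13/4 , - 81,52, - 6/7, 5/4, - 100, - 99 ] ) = [-100 , - 99, - 81, - 6/7, 5/4, 13/4,52 ]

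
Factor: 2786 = 2^1*7^1*199^1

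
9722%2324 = 426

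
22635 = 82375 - 59740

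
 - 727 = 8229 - 8956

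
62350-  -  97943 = 160293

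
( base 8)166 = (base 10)118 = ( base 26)4E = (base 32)3M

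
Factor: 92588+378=2^1*23^1*43^1*47^1= 92966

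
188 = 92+96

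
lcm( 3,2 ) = 6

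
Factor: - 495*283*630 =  - 2^1*3^4 * 5^2 * 7^1 * 11^1 * 283^1 = -88253550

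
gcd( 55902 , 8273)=1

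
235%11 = 4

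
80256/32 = 2508 = 2508.00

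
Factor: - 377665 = - 5^1*75533^1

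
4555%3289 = 1266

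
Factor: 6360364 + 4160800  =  10521164=2^2*17^1*154723^1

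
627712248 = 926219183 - 298506935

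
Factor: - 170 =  - 2^1*5^1*17^1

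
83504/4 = 20876 = 20876.00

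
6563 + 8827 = 15390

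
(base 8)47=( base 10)39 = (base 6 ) 103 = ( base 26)1D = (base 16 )27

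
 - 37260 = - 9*4140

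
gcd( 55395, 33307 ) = 1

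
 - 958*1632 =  - 1563456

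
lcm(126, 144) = 1008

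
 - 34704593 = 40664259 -75368852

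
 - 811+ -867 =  - 1678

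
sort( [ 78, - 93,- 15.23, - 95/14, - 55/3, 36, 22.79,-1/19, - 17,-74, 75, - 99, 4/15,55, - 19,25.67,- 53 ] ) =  [-99 , - 93, - 74, - 53, - 19, - 55/3,-17, - 15.23, - 95/14 ,- 1/19, 4/15, 22.79, 25.67,36, 55,75, 78 ]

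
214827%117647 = 97180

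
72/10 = 36/5 = 7.20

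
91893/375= 245+6/125 = 245.05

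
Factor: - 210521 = - 31^1*6791^1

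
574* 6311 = 3622514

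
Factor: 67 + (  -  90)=  -  23^1= -  23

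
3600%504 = 72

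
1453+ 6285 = 7738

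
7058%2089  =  791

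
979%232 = 51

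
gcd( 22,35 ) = 1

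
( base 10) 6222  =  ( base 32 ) 62e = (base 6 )44450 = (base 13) 2aa8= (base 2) 1100001001110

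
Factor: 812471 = 11^1* 233^1*317^1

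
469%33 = 7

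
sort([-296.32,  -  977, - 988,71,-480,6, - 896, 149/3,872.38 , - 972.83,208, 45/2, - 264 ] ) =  [ - 988, - 977,-972.83,  -  896, - 480,-296.32, - 264, 6,45/2,149/3,71,208,872.38 ]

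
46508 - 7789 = 38719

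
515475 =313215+202260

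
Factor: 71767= 43^1*1669^1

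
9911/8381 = 583/493 = 1.18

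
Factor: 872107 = 872107^1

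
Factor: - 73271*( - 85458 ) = 6261593118 = 2^1 * 3^1*11^1*6661^1 *14243^1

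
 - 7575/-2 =3787 + 1/2 = 3787.50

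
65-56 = 9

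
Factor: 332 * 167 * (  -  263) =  - 14581772 = - 2^2*83^1*167^1*263^1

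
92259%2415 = 489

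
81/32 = 2+17/32 = 2.53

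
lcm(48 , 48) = 48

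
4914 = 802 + 4112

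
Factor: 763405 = 5^1*152681^1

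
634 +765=1399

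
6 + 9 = 15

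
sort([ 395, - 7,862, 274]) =[ - 7 , 274, 395,862] 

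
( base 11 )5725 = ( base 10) 7529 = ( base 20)ig9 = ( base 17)190f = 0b1110101101001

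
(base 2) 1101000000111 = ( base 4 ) 1220013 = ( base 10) 6663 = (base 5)203123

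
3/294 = 1/98 = 0.01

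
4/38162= 2/19081 = 0.00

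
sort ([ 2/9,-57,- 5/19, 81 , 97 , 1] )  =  [ - 57 , - 5/19,2/9 , 1 , 81,  97]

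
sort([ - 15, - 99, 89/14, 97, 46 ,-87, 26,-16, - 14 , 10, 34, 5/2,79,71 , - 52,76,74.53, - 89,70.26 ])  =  [ - 99, - 89 , - 87, - 52, -16, - 15, - 14, 5/2, 89/14,  10, 26, 34,46, 70.26, 71,74.53 , 76 , 79, 97]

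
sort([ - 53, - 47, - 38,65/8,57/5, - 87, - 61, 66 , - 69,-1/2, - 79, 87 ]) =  [-87,  -  79,  -  69, - 61,-53, -47, - 38,-1/2, 65/8 , 57/5,  66 , 87]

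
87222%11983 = 3341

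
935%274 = 113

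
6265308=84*74587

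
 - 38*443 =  - 16834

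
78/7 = 11+1/7 = 11.14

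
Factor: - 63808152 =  - 2^3 * 3^1*97^1 * 27409^1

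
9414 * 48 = 451872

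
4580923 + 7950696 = 12531619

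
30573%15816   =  14757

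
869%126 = 113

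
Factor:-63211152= - 2^4*3^1*1316899^1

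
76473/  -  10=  -7648 + 7/10   =  - 7647.30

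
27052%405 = 322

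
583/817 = 583/817 = 0.71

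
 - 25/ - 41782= 25/41782 =0.00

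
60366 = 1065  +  59301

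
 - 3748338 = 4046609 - 7794947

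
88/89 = 88/89 = 0.99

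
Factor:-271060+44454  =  - 2^1*29^1*3907^1 = -226606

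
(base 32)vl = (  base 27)1AE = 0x3f5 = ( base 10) 1013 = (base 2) 1111110101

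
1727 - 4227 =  - 2500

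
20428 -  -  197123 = 217551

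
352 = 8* 44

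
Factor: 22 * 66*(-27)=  - 39204 = - 2^2 * 3^4 * 11^2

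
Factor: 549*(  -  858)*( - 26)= 12247092= 2^2*3^3*11^1 *13^2*61^1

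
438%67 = 36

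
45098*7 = 315686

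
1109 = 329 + 780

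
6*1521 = 9126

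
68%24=20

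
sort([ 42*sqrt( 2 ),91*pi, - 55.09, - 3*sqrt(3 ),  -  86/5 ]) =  [ - 55.09, - 86/5, - 3*sqrt(3),42*sqrt( 2),91  *  pi ]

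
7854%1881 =330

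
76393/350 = 218 + 93/350 = 218.27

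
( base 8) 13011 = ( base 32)5G9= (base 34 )4tv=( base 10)5641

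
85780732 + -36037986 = 49742746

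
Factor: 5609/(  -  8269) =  - 71^1*79^1*8269^( - 1)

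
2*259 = 518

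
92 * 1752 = 161184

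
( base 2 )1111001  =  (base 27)4D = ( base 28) 49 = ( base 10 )121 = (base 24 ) 51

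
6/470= 3/235 = 0.01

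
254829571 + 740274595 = 995104166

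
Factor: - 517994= - 2^1 *41^1*6317^1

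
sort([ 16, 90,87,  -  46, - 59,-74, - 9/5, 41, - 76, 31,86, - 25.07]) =[ - 76,  -  74, - 59, - 46,-25.07, - 9/5, 16,31 , 41, 86,87,  90]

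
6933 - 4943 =1990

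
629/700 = 629/700 = 0.90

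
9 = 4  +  5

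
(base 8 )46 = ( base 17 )24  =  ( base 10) 38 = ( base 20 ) 1i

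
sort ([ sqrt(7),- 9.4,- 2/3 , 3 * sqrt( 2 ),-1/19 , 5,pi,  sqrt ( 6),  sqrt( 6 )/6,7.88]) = [ - 9.4 ,  -  2/3, - 1/19, sqrt( 6 ) /6 , sqrt( 6 ), sqrt( 7),pi, 3*sqrt (2), 5, 7.88] 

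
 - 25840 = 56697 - 82537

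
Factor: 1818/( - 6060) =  - 3/10 = - 2^( - 1)*3^1*5^(-1) 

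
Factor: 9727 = 71^1*137^1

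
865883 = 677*1279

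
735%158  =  103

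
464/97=464/97 = 4.78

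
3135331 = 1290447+1844884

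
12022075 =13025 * 923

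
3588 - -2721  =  6309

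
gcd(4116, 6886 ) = 2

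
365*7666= 2798090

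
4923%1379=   786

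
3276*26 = 85176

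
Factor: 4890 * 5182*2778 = 70394464440 = 2^3*3^2*5^1*163^1*463^1*2591^1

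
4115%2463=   1652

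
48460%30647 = 17813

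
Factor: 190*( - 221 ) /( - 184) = 2^(  -  2 )*5^1* 13^1*17^1* 19^1*23^( - 1) =20995/92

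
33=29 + 4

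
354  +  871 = 1225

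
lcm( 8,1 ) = 8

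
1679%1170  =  509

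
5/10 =1/2 = 0.50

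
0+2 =2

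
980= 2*490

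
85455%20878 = 1943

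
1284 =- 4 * ( - 321) 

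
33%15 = 3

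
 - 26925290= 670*( - 40187)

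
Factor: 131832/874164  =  2^1*3^1*97^ ( - 1)*751^(-1)*1831^1 = 10986/72847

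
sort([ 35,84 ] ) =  [35,  84]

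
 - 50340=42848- 93188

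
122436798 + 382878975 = 505315773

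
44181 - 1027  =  43154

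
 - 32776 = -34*964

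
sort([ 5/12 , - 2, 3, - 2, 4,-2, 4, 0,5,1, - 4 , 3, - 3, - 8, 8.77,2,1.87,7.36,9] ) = [ - 8, - 4, - 3, - 2, - 2,-2, 0, 5/12,1, 1.87,2,3,3,4,4, 5,  7.36, 8.77, 9 ]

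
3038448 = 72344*42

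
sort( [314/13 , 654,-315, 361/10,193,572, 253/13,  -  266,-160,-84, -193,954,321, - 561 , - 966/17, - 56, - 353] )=[  -  561, - 353,  -  315 ,-266 , - 193,-160 , - 84, - 966/17, -56,253/13, 314/13, 361/10,193, 321, 572, 654,  954]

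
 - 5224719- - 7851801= 2627082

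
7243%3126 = 991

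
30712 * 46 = 1412752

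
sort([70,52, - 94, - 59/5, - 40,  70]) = [ - 94 ,  -  40, - 59/5,52,70 , 70] 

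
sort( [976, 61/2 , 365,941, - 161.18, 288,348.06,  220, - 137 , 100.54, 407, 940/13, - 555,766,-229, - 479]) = [-555, - 479, - 229, - 161.18, - 137, 61/2, 940/13,100.54,220,288, 348.06, 365, 407, 766,941,976]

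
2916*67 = 195372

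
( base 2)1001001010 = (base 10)586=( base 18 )1ea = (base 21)16j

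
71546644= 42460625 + 29086019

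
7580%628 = 44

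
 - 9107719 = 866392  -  9974111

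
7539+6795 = 14334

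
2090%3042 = 2090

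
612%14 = 10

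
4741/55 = 431/5=86.20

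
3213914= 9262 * 347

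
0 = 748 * 0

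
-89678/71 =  - 89678/71=- 1263.07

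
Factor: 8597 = 8597^1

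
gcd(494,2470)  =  494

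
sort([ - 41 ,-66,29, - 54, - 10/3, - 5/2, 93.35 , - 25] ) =[ - 66, - 54, - 41 , - 25, - 10/3 , - 5/2,29, 93.35 ] 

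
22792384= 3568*6388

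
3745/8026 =3745/8026 = 0.47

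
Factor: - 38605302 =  - 2^1*3^3*19^1 *191^1*197^1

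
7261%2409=34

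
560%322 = 238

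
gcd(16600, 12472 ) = 8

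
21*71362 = 1498602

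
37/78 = 37/78 = 0.47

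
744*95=70680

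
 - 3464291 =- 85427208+81962917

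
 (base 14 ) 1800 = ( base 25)6mc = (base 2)1000011011000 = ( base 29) 53k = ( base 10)4312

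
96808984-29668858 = 67140126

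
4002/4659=1334/1553 = 0.86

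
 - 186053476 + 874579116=688525640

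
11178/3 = 3726 =3726.00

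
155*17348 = 2688940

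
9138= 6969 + 2169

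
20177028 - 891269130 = - 871092102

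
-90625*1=  -  90625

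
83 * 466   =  38678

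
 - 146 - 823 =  - 969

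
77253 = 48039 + 29214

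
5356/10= 2678/5  =  535.60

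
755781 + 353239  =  1109020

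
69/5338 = 69/5338 = 0.01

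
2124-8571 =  - 6447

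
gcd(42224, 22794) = 58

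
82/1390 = 41/695 = 0.06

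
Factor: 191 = 191^1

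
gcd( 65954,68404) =98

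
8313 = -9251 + 17564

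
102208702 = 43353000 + 58855702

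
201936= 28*7212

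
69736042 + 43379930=113115972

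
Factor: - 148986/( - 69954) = 279/131 = 3^2 *31^1*131^(- 1)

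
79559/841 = 79559/841 = 94.60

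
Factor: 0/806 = 0 = 0^1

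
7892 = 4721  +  3171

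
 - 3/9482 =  - 1 + 9479/9482= - 0.00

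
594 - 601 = -7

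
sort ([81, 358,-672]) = [ -672,81,358 ] 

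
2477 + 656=3133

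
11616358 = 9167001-  -  2449357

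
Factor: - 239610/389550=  -163/265 = - 5^(  -  1 )*  53^( - 1)*163^1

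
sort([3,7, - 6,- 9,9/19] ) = [-9, - 6,9/19,3 , 7]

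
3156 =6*526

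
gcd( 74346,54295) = 1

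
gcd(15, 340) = 5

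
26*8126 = 211276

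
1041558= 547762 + 493796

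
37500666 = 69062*543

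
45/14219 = 45/14219= 0.00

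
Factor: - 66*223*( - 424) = 6240432=2^4*3^1 * 11^1*53^1 * 223^1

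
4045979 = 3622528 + 423451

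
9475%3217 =3041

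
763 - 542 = 221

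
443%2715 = 443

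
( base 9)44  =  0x28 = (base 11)37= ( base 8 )50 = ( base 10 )40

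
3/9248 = 3/9248 = 0.00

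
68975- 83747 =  - 14772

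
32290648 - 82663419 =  - 50372771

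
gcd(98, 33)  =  1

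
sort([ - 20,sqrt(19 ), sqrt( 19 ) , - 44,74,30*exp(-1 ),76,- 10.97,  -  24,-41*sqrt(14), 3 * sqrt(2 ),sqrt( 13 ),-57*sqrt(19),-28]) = [- 57*sqrt(19), - 41*sqrt(14) , - 44, - 28, - 24, - 20, - 10.97,sqrt( 13),3*sqrt( 2),sqrt( 19), sqrt(19), 30*exp( - 1), 74,76 ] 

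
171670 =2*85835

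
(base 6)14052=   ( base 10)2192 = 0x890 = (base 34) 1ug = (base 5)32232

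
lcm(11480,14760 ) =103320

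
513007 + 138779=651786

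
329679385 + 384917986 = 714597371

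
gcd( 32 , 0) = 32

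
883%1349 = 883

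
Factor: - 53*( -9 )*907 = 432639  =  3^2 * 53^1*907^1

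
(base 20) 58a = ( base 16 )87a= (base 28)2LE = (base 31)280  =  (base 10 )2170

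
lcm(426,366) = 25986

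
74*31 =2294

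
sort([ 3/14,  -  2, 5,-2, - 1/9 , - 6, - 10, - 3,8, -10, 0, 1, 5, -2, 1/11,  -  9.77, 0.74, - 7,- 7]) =[ - 10, - 10, - 9.77, - 7,-7, - 6, - 3, - 2, - 2, - 2, - 1/9, 0,1/11, 3/14, 0.74,1,5, 5,8]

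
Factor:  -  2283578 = -2^1*11^1*23^1 * 4513^1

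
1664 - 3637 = - 1973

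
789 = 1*789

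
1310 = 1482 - 172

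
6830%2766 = 1298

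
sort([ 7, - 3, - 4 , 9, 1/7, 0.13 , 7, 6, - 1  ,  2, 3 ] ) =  [ - 4, - 3, - 1,0.13 , 1/7,2,3,6,7, 7, 9]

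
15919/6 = 15919/6 = 2653.17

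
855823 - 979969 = -124146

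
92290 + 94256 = 186546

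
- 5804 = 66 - 5870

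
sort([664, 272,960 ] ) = [ 272 , 664,960] 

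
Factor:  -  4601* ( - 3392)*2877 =44900165184 = 2^6*3^1*7^1 * 43^1*53^1*107^1*137^1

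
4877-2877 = 2000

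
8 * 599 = 4792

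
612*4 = 2448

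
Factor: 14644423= 14644423^1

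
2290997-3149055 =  - 858058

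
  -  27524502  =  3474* ( - 7923 )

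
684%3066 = 684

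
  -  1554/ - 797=1554/797 = 1.95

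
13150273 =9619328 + 3530945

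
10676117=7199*1483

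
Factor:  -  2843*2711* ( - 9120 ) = 2^5*3^1*5^1 *19^1 * 2711^1*2843^1 = 70291241760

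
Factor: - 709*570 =-404130 = - 2^1*3^1*5^1*19^1*709^1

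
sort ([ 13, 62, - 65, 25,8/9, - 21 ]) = [-65, - 21, 8/9, 13, 25,62]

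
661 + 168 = 829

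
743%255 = 233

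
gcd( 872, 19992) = 8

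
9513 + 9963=19476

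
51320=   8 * 6415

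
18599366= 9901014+8698352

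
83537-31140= 52397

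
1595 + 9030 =10625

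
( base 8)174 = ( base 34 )3m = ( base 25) 4O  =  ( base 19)6a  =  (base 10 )124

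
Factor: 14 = 2^1*7^1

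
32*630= 20160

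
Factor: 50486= 2^1*25243^1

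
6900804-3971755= 2929049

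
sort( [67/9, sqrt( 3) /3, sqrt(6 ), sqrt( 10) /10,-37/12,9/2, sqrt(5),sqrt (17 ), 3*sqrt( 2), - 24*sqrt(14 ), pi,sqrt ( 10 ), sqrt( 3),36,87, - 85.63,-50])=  [ - 24*sqrt ( 14),-85.63, - 50, - 37/12, sqrt(10 ) /10, sqrt(3 ) /3,sqrt(3),sqrt(5 ) , sqrt( 6),pi,sqrt(10), sqrt(17), 3*sqrt(2 ) , 9/2, 67/9,36,87 ]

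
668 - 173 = 495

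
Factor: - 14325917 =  - 17^1*842701^1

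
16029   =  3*5343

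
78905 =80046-1141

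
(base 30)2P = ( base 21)41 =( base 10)85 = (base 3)10011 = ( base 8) 125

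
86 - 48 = 38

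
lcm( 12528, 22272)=200448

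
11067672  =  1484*7458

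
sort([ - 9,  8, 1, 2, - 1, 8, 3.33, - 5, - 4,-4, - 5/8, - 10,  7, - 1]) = [ - 10, - 9, - 5, - 4, - 4, - 1,- 1, - 5/8, 1 , 2,3.33, 7,  8,8]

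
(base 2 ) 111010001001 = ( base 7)13564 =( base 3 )12002211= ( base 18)B8D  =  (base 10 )3721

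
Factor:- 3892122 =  - 2^1*3^2*13^1*16633^1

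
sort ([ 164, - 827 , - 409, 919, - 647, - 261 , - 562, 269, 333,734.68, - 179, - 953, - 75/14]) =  [ - 953, - 827, - 647 , - 562, - 409,  -  261,  -  179, - 75/14, 164,269,333, 734.68,919 ] 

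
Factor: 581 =7^1*83^1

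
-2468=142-2610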